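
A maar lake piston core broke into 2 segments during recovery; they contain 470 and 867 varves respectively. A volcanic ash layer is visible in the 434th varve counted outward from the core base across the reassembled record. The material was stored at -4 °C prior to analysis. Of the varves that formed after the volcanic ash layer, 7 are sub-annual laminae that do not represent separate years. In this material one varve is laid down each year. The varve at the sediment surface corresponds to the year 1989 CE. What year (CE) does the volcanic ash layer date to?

Total varves = 470 + 867 = 1337.
Between varve 434 and the sediment surface there are 1337 − 434 = 903 varves.
903 − 7 false = 896 true varves after the volcanic ash layer.
The varve at the sediment surface is 1989 CE, so the volcanic ash layer dates to 1989 − 896 = 1093 CE.

1093 CE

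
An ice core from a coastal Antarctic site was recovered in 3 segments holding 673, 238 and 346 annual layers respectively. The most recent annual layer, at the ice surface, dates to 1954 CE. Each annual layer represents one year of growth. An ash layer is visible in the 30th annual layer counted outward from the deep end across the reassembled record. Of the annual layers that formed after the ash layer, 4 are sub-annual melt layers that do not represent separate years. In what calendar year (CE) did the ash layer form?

Total annual layers = 673 + 238 + 346 = 1257.
Between annual layer 30 and the ice surface there are 1257 − 30 = 1227 annual layers.
Excluding 4 false annual layers: 1227 − 4 = 1223.
Counting back 1223 years from 1954 CE places the ash layer in 1954 − 1223 = 731 CE.

731 CE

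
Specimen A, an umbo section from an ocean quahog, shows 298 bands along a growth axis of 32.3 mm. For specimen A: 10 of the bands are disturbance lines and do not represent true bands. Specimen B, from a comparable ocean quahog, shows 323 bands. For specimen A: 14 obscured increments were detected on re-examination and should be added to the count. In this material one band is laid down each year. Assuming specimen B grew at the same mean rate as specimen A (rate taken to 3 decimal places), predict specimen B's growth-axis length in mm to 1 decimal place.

34.6 mm

Specimen A: adjusted count: 298 − 10 + 14 = 302 bands.
A: Extension rate ≈ 32.3 / 302 = 0.107 mm/yr.
For B, 0.107 mm/year × 323 years = 34.6 mm.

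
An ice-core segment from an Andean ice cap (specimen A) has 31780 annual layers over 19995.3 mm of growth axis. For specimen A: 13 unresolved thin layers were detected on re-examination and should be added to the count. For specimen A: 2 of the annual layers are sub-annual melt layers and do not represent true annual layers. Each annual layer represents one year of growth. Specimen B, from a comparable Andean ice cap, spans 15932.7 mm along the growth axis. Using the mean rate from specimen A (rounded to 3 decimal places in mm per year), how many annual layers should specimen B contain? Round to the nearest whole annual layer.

Specimen A: after corrections the count is 31780 − 2 + 13 = 31791 annual layers.
A: Extension rate ≈ 19995.3 / 31791 = 0.629 mm per year.
B spans 15932.7 / 0.629 = 25330.21 years ≈ 25330 annual layers.

25330 annual layers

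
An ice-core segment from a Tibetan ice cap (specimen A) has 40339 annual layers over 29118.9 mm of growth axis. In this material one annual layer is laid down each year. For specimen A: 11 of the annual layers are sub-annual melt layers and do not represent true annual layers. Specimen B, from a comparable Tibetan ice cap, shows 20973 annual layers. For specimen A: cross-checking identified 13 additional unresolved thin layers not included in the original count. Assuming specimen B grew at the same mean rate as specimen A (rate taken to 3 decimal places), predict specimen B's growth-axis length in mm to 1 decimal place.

Specimen A: true annual layer count = 40339 − 11 + 13 = 40341.
A: Mean rate = 29118.9 mm / 40341 years ≈ 0.722 mm per year.
B's length ≈ 0.722 × 20973 = 15142.5 mm.

15142.5 mm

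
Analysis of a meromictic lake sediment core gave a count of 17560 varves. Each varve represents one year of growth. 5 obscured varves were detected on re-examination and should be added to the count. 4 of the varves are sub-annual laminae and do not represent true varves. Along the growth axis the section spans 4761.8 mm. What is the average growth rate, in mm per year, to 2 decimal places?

0.27 mm per year

After corrections the count is 17560 − 4 + 5 = 17561 varves.
4761.8 mm over 17561 years gives 4761.8 / 17561 ≈ 0.27 mm per year.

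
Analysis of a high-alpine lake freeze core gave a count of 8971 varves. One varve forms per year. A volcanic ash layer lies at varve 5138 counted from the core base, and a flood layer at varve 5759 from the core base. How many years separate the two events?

The two markers are separated by 5759 − 5138 = 621 varves.
That is 621 years at one varve per year.

621 yr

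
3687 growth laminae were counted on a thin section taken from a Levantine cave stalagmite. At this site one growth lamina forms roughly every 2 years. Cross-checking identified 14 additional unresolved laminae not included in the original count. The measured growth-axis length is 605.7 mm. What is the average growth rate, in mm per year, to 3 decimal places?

Correcting the raw count gives 3687 + 14 = 3701 true growth laminae.
3701 growth laminae at 2 years each span 3701 × 2 = 7402 years.
Mean rate = 605.7 mm / 7402 years ≈ 0.082 mm per year.

0.082 mm per year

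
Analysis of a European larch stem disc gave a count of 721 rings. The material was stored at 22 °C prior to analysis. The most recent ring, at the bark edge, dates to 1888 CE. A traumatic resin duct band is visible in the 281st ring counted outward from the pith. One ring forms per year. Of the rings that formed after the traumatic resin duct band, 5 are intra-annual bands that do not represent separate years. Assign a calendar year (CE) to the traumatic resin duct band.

1453 CE

The traumatic resin duct band sits at ring 281 from the pith, so 721 − 281 = 440 rings formed after it.
440 − 5 false = 435 true rings after the traumatic resin duct band.
1888 − 435 = 1453 CE.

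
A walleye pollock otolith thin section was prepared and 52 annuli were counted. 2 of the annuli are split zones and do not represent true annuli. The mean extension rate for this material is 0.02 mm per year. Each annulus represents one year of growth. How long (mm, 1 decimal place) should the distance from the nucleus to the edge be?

1.0 mm

True annulus count = 52 − 2 = 50.
Predicted length = 0.02 mm/year × 50 years = 1.0 mm.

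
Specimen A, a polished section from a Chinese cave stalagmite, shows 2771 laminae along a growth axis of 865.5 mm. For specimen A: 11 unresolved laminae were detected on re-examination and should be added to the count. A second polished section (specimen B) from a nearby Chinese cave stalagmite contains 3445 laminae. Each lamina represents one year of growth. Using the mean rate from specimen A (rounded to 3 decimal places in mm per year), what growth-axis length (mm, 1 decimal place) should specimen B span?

Specimen A: true lamina count = 2771 + 11 = 2782.
A: Extension rate ≈ 865.5 / 2782 = 0.311 mm/yr.
Length of B = 0.311 × 3445 = 1071.4 mm.

1071.4 mm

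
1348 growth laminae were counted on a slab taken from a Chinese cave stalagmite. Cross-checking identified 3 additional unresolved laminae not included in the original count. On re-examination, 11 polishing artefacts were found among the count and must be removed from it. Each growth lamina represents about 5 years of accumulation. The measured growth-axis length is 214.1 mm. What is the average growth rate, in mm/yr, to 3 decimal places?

Correcting the raw count gives 1348 − 11 + 3 = 1340 true growth laminae.
Multiplying by 5 years per growth lamina: 1340 × 5 = 6700 years.
Mean rate = 214.1 mm / 6700 years ≈ 0.032 mm/yr.

0.032 mm/yr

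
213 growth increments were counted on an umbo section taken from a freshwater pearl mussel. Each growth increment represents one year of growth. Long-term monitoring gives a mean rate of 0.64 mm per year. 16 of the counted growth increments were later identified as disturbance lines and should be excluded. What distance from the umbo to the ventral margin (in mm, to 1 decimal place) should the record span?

126.1 mm

After corrections the count is 213 − 16 = 197 growth increments.
Length ≈ 0.64 × 197 = 126.1 mm.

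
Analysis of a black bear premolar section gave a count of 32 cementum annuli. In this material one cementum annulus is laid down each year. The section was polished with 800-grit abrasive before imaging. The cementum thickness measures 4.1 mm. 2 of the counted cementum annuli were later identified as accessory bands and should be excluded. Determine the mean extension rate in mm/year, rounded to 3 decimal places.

True cementum annulus count = 32 − 2 = 30.
4.1 mm over 30 years gives 4.1 / 30 ≈ 0.137 mm/year.

0.137 mm/year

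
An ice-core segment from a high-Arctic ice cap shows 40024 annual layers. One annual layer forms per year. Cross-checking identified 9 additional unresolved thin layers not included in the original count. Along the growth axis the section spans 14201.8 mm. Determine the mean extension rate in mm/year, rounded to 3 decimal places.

Correcting the raw count gives 40024 + 9 = 40033 true annual layers.
14201.8 mm over 40033 years gives 14201.8 / 40033 ≈ 0.355 mm/year.

0.355 mm/year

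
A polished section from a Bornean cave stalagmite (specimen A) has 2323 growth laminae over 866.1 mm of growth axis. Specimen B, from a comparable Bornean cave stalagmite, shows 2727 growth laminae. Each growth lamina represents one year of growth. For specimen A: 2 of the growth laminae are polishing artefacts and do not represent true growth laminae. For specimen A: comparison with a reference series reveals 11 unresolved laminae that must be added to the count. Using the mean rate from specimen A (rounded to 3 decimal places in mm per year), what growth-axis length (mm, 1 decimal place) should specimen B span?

1011.7 mm

Specimen A: after corrections the count is 2323 − 2 + 11 = 2332 growth laminae.
A: 866.1 mm over 2332 years gives 866.1 / 2332 ≈ 0.371 mm/yr.
Length of B = 0.371 × 2727 = 1011.7 mm.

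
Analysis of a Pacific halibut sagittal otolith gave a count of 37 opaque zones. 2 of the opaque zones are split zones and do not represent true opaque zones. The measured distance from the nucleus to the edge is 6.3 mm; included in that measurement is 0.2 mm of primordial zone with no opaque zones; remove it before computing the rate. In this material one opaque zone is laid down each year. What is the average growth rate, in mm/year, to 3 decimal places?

0.174 mm/year

Adjusted count: 37 − 2 = 35 opaque zones.
Removing the 0.2 mm offcut leaves 6.3 − 0.2 = 6.1 mm.
Mean rate = 6.1 mm / 35 years ≈ 0.174 mm/year.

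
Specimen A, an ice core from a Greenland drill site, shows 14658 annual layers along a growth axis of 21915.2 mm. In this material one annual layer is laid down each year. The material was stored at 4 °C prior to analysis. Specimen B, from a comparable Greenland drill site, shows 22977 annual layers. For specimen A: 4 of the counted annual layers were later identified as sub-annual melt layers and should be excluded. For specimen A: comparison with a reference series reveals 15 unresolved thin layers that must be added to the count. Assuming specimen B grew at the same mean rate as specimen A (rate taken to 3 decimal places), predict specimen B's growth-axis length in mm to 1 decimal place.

34327.6 mm

Specimen A: true annual layer count = 14658 − 4 + 15 = 14669.
A: Mean rate = 21915.2 mm / 14669 years ≈ 1.494 mm/yr.
Length of B = 1.494 × 22977 = 34327.6 mm.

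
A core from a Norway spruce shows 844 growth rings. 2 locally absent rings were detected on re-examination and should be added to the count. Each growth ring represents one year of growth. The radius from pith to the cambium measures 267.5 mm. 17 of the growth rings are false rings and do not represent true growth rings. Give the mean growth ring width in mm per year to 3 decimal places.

Adjusted count: 844 − 17 + 2 = 829 growth rings.
267.5 mm over 829 years gives 267.5 / 829 ≈ 0.323 mm per year.

0.323 mm per year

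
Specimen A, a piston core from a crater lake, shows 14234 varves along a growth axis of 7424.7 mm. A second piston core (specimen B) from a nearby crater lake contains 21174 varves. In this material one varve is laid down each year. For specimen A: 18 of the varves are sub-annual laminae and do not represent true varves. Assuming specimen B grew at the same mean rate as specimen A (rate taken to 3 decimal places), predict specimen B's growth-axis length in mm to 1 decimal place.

Specimen A: after corrections the count is 14234 − 18 = 14216 varves.
A: 7424.7 mm over 14216 years gives 7424.7 / 14216 ≈ 0.522 mm per year.
Length of B = 0.522 × 21174 = 11052.8 mm.

11052.8 mm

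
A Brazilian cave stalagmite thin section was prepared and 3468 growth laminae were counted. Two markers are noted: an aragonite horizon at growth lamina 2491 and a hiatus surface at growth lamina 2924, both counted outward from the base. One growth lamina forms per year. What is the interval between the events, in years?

2924 − 2491 = 433 growth laminae lie between the two events.
At one growth lamina per year, 433 years elapsed between them.

433 years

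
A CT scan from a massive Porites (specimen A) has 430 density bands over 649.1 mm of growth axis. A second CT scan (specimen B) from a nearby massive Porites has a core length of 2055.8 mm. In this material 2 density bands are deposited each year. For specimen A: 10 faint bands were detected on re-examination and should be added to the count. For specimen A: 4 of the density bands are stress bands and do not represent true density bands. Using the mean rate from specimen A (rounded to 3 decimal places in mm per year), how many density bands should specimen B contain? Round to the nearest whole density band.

1381 density bands

Specimen A: correcting the raw count gives 430 − 4 + 10 = 436 true density bands.
Specimen A: with 2 density bands per year, 436 / 2 = 218 years.
A: Extension rate ≈ 649.1 / 218 = 2.978 mm per year.
For B, 2055.8 / 2.978 = 690.33 years; at 2 density bands per year that is 690.33 × 2 ≈ 1381 density bands.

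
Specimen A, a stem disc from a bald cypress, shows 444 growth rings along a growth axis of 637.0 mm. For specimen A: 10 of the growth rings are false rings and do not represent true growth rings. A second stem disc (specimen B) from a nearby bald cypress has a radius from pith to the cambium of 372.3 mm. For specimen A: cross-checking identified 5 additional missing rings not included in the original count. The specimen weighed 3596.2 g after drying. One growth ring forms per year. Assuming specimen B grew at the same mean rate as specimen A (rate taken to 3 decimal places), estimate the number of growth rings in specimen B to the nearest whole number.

Specimen A: after corrections the count is 444 − 10 + 5 = 439 growth rings.
A: 637.0 mm over 439 years gives 637.0 / 439 ≈ 1.451 mm per year.
For B, 372.3 / 1.451 = 256.58 years ≈ 257 growth rings.

257 growth rings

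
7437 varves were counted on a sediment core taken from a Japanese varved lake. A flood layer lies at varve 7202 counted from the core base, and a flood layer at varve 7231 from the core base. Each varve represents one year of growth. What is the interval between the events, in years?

29 years

The two markers are separated by 7231 − 7202 = 29 varves.
At one varve per year, 29 years elapsed between them.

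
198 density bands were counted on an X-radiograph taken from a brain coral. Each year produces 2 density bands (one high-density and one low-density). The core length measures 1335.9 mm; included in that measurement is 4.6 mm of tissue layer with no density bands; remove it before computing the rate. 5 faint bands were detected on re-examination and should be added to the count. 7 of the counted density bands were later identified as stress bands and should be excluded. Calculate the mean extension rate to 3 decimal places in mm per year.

13.585 mm per year

After corrections the count is 198 − 7 + 5 = 196 density bands.
With 2 density bands per year, 196 / 2 = 98 years.
Net length = 1335.9 − 4.6 = 1331.3 mm.
Mean rate = 1331.3 mm / 98 years ≈ 13.585 mm per year.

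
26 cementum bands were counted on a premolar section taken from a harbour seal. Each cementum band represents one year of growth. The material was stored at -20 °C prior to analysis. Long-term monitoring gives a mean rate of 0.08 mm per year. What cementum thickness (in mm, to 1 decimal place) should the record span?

The record spans 26 years at 0.08 mm per year.
Predicted length = 0.08 mm/year × 26 years = 2.1 mm.

2.1 mm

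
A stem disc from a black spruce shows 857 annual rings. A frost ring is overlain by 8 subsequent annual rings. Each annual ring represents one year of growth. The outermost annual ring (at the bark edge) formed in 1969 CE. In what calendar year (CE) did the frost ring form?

There are 8 annual rings younger than the frost ring.
The annual ring at the bark edge is 1969 CE, so the frost ring dates to 1969 − 8 = 1961 CE.

1961 CE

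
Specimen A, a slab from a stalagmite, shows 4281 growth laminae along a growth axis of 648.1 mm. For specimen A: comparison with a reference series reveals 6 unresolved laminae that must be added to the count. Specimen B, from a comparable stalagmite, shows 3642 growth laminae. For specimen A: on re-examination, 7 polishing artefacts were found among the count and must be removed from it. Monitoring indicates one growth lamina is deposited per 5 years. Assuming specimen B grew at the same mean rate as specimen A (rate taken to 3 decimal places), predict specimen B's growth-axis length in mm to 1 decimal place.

546.3 mm

Specimen A: after corrections the count is 4281 − 7 + 6 = 4280 growth laminae.
Specimen A: 4280 growth laminae at 5 years each span 4280 × 5 = 21400 years.
A: Mean rate = 648.1 mm / 21400 years ≈ 0.030 mm per year.
Specimen B: 3642 growth laminae at 5 years each span 3642 × 5 = 18210 years. Length of B = 0.030 × 18210 = 546.3 mm.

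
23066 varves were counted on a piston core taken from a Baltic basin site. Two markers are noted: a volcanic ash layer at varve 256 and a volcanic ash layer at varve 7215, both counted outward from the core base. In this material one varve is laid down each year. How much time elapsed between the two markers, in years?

7215 − 256 = 6959 varves lie between the two events.
At one varve per year, 6959 years elapsed between them.

6959 yr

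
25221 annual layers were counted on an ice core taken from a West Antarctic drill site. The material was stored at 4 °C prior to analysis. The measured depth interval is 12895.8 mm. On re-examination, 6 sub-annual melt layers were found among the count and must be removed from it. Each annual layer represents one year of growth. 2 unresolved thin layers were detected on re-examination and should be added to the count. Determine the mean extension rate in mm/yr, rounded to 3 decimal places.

0.511 mm/yr

Adjusted count: 25221 − 6 + 2 = 25217 annual layers.
Extension rate ≈ 12895.8 / 25217 = 0.511 mm/yr.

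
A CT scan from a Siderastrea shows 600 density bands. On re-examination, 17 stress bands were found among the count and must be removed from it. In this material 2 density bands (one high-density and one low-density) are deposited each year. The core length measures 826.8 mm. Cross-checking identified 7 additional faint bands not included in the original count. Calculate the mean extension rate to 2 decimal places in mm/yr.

Correcting the raw count gives 600 − 17 + 7 = 590 true density bands.
Dividing by 2 density bands per year: 590 / 2 = 295 years.
826.8 mm over 295 years gives 826.8 / 295 ≈ 2.80 mm/yr.

2.80 mm/yr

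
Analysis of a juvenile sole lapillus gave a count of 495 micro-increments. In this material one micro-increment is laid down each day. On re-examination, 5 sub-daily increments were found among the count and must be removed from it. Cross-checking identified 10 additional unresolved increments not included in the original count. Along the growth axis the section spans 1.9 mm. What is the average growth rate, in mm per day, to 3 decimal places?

0.004 mm per day

True micro-increment count = 495 − 5 + 10 = 500.
1.9 mm over 500 days gives 1.9 / 500 ≈ 0.004 mm per day.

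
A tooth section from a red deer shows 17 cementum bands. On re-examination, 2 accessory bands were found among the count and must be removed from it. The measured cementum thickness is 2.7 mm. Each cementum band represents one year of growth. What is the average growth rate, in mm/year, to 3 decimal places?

0.180 mm/year

True cementum band count = 17 − 2 = 15.
2.7 mm over 15 years gives 2.7 / 15 ≈ 0.180 mm/year.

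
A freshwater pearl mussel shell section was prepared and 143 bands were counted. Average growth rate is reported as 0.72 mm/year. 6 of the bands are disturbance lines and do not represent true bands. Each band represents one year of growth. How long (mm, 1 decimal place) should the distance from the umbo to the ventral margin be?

Adjusted count: 143 − 6 = 137 bands.
Length ≈ 0.72 × 137 = 98.6 mm.

98.6 mm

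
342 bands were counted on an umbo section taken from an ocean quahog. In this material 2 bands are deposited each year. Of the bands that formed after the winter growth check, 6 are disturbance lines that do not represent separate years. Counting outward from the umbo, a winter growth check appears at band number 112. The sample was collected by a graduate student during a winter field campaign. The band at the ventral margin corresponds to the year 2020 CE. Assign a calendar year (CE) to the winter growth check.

342 − 112 = 230 bands lie beyond the winter growth check toward the ventral margin.
Excluding 6 false bands: 230 − 6 = 224.
Dividing by 2 bands per year: 224 / 2 = 112 years.
Counting back 112 years from 2020 CE places the winter growth check in 2020 − 112 = 1908 CE.

1908 CE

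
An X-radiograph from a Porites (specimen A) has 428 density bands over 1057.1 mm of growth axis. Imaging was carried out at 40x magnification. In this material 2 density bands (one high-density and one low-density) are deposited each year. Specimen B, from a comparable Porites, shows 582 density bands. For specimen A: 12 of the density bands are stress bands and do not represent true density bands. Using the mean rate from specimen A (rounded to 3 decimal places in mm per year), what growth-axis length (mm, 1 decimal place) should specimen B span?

Specimen A: true density band count = 428 − 12 = 416.
Specimen A: 416 density bands at 2 per year is 416 / 2 = 208 years.
A: 1057.1 mm over 208 years gives 1057.1 / 208 ≈ 5.082 mm/year.
Specimen B: 582 density bands at 2 per year is 582 / 2 = 291 years. B's length ≈ 5.082 × 291 = 1478.9 mm.

1478.9 mm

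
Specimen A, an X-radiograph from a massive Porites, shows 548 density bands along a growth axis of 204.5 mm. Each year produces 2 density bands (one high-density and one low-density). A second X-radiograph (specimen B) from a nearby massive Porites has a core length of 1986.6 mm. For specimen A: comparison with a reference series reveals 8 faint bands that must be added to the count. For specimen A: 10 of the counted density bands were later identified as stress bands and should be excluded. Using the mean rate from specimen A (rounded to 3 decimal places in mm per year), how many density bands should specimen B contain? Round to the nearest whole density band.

5305 density bands

Specimen A: after corrections the count is 548 − 10 + 8 = 546 density bands.
Specimen A: with 2 density bands per year, 546 / 2 = 273 years.
A: Mean rate = 204.5 mm / 273 years ≈ 0.749 mm/yr.
For B, 1986.6 / 0.749 = 2652.34 years; at 2 density bands per year that is 2652.34 × 2 ≈ 5305 density bands.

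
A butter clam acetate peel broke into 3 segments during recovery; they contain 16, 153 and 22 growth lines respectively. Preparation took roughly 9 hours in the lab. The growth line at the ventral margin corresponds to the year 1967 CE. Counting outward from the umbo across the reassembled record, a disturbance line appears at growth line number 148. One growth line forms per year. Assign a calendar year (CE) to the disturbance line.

Total growth lines = 16 + 153 + 22 = 191.
191 − 148 = 43 growth lines lie beyond the disturbance line toward the ventral margin.
The growth line at the ventral margin is 1967 CE, so the disturbance line dates to 1967 − 43 = 1924 CE.

1924 CE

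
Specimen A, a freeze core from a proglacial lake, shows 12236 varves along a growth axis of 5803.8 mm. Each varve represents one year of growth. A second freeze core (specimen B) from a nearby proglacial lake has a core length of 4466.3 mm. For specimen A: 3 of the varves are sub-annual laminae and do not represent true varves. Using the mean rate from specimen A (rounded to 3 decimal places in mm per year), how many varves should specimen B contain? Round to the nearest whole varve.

Specimen A: correcting the raw count gives 12236 − 3 = 12233 true varves.
A: 5803.8 mm over 12233 years gives 5803.8 / 12233 ≈ 0.474 mm per year.
B spans 4466.3 / 0.474 = 9422.57 years ≈ 9423 varves.

9423 varves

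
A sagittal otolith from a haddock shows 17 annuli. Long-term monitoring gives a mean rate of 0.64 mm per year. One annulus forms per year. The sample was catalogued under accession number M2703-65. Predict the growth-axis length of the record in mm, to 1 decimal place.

10.9 mm

17 years of growth are recorded.
Length ≈ 0.64 × 17 = 10.9 mm.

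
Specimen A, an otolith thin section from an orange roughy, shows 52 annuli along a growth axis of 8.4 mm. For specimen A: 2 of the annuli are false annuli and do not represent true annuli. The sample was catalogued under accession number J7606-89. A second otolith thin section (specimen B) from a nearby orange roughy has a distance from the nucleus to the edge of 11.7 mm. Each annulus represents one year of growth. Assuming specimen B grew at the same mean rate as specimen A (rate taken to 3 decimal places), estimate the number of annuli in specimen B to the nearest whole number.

70 annuli

Specimen A: true annulus count = 52 − 2 = 50.
A: Mean rate = 8.4 mm / 50 years ≈ 0.168 mm per year.
For B, 11.7 / 0.168 = 69.64 years ≈ 70 annuli.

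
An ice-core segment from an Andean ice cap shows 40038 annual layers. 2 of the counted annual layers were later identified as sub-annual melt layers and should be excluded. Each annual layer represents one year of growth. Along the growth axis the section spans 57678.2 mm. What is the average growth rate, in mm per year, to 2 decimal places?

1.44 mm per year

After corrections the count is 40038 − 2 = 40036 annual layers.
57678.2 mm over 40036 years gives 57678.2 / 40036 ≈ 1.44 mm per year.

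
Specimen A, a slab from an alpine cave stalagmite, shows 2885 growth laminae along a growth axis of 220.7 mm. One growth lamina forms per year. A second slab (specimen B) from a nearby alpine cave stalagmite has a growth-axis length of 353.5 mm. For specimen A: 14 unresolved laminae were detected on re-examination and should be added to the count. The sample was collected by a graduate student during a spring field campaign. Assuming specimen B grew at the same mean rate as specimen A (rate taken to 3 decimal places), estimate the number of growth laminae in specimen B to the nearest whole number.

Specimen A: true growth lamina count = 2885 + 14 = 2899.
A: Extension rate ≈ 220.7 / 2899 = 0.076 mm/year.
For B, 353.5 / 0.076 = 4651.32 years ≈ 4651 growth laminae.

4651 growth laminae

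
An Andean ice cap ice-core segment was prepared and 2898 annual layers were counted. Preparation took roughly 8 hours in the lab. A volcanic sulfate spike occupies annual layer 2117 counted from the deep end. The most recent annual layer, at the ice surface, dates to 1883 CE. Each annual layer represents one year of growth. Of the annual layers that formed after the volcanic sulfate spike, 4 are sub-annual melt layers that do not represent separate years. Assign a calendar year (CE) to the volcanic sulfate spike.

1106 CE

The volcanic sulfate spike sits at annual layer 2117 from the deep end, so 2898 − 2117 = 781 annual layers formed after it.
Removing the 4 false annual layers leaves 781 − 4 = 777 true annual layers beyond the volcanic sulfate spike.
Counting back 777 years from 1883 CE places the volcanic sulfate spike in 1883 − 777 = 1106 CE.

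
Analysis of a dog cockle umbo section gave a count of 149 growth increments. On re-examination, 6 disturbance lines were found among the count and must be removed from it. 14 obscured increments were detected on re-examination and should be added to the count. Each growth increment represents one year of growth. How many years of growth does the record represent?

Correcting the raw count gives 149 − 6 + 14 = 157 true growth increments.
One growth increment per year makes the duration 157 years.

157 years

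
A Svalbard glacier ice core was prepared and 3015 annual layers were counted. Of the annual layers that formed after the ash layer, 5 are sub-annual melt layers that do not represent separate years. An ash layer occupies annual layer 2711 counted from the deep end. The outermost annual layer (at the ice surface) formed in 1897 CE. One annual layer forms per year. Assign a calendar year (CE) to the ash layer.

3015 − 2711 = 304 annual layers lie beyond the ash layer toward the ice surface.
304 − 5 false = 299 true annual layers after the ash layer.
Counting back 299 years from 1897 CE places the ash layer in 1897 − 299 = 1598 CE.

1598 CE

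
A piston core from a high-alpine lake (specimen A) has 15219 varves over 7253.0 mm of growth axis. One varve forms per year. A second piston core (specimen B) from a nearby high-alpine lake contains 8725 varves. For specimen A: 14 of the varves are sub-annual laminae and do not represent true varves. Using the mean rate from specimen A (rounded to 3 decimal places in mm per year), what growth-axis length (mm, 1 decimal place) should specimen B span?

Specimen A: correcting the raw count gives 15219 − 14 = 15205 true varves.
A: Extension rate ≈ 7253.0 / 15205 = 0.477 mm per year.
For B, 0.477 mm/year × 8725 years = 4161.8 mm.

4161.8 mm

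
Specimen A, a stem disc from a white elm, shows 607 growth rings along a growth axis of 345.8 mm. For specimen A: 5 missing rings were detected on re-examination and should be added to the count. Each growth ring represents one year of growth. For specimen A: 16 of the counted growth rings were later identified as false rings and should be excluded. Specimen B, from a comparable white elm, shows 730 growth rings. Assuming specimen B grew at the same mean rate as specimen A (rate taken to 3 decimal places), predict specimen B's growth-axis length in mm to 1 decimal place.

Specimen A: correcting the raw count gives 607 − 16 + 5 = 596 true growth rings.
A: 345.8 mm over 596 years gives 345.8 / 596 ≈ 0.580 mm per year.
B's length ≈ 0.580 × 730 = 423.4 mm.

423.4 mm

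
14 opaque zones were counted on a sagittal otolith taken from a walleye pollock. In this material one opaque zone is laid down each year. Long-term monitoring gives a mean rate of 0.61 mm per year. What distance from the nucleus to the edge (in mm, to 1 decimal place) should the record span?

8.5 mm

14 years of growth are recorded.
Length ≈ 0.61 × 14 = 8.5 mm.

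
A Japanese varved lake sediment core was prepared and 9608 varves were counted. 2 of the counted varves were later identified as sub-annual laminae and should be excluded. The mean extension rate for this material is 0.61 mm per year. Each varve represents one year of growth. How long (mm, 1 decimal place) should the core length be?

5859.7 mm

Correcting the raw count gives 9608 − 2 = 9606 true varves.
Length ≈ 0.61 × 9606 = 5859.7 mm.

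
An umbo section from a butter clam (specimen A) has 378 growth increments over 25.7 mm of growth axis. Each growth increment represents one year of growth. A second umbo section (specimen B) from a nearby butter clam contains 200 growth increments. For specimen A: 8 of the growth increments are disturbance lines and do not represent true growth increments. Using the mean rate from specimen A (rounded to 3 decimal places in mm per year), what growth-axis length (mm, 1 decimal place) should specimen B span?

13.8 mm

Specimen A: after corrections the count is 378 − 8 = 370 growth increments.
A: 25.7 mm over 370 years gives 25.7 / 370 ≈ 0.069 mm/year.
B's length ≈ 0.069 × 200 = 13.8 mm.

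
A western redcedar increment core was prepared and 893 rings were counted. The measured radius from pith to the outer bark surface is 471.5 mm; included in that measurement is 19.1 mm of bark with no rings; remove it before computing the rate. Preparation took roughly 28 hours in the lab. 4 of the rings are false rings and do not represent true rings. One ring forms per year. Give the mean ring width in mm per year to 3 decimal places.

Adjusted count: 893 − 4 = 889 rings.
Net length = 471.5 − 19.1 = 452.4 mm.
Mean rate = 452.4 mm / 889 years ≈ 0.509 mm per year.

0.509 mm per year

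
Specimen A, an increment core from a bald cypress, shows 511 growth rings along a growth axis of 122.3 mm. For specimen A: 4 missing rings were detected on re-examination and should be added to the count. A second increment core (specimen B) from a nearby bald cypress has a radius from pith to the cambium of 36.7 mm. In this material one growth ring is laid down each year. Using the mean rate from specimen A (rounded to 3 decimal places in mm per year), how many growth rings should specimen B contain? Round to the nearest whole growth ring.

155 growth rings

Specimen A: true growth ring count = 511 + 4 = 515.
A: Mean rate = 122.3 mm / 515 years ≈ 0.237 mm/year.
B spans 36.7 / 0.237 = 154.85 years ≈ 155 growth rings.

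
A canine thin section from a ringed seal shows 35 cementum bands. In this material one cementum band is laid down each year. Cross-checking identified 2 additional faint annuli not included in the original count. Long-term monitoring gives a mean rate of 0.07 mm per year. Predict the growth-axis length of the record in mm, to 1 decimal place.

Adjusted count: 35 + 2 = 37 cementum bands.
Predicted length = 0.07 mm/year × 37 years = 2.6 mm.

2.6 mm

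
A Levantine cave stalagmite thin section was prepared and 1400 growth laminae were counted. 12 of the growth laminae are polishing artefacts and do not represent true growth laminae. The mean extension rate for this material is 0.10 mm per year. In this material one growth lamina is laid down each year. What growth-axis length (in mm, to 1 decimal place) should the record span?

Adjusted count: 1400 − 12 = 1388 growth laminae.
1388 years at 0.10 mm/year gives 0.10 × 1388 = 138.8 mm.

138.8 mm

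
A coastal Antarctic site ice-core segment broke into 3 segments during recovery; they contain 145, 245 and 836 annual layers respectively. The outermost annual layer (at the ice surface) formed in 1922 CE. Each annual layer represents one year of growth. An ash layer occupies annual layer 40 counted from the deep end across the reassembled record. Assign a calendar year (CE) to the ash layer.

736 CE

Total annual layers = 145 + 245 + 836 = 1226.
Between annual layer 40 and the ice surface there are 1226 − 40 = 1186 annual layers.
1922 − 1186 = 736 CE.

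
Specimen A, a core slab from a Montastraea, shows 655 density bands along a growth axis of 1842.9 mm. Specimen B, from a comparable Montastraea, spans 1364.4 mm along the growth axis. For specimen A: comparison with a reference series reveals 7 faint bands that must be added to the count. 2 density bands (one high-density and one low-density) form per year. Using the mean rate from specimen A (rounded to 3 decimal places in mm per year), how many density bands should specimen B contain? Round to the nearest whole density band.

490 density bands

Specimen A: after corrections the count is 655 + 7 = 662 density bands.
Specimen A: dividing by 2 density bands per year: 662 / 2 = 331 years.
A: Mean rate = 1842.9 mm / 331 years ≈ 5.568 mm per year.
Specimen B: 1364.4 mm / 5.568 mm per year = 245.04 years; at 2 density bands per year that is 245.04 × 2 ≈ 490 density bands.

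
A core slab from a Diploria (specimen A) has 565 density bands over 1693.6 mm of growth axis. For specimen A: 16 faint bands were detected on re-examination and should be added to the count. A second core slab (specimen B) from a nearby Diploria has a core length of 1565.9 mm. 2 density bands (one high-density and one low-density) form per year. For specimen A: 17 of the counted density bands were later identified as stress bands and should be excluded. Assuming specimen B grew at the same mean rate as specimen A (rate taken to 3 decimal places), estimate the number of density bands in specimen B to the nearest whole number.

521 density bands

Specimen A: true density band count = 565 − 17 + 16 = 564.
Specimen A: dividing by 2 density bands per year: 564 / 2 = 282 years.
A: Extension rate ≈ 1693.6 / 282 = 6.006 mm per year.
Specimen B: 1565.9 mm / 6.006 mm per year = 260.72 years; at 2 density bands per year that is 260.72 × 2 ≈ 521 density bands.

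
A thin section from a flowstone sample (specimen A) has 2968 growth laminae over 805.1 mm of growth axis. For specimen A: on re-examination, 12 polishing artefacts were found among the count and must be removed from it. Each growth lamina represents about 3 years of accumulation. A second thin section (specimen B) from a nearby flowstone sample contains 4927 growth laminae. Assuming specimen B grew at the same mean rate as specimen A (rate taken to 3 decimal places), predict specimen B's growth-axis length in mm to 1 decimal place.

Specimen A: true growth lamina count = 2968 − 12 = 2956.
Specimen A: at 3 years per growth lamina, 2956 × 3 = 8868 years.
A: Mean rate = 805.1 mm / 8868 years ≈ 0.091 mm/yr.
Specimen B: at 3 years per growth lamina, 4927 × 3 = 14781 years. For B, 0.091 mm/year × 14781 years = 1345.1 mm.

1345.1 mm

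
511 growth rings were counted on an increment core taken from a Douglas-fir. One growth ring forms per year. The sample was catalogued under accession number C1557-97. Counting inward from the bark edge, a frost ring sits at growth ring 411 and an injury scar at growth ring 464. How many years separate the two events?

53 years

464 − 411 = 53 growth rings lie between the two events.
One growth ring per year makes the interval 53 years.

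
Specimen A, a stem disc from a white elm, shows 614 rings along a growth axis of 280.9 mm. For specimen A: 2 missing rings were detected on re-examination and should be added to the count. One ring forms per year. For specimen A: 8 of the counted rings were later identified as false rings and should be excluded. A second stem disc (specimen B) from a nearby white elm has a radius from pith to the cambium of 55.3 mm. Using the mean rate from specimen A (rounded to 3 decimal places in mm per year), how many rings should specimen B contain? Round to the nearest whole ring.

120 rings

Specimen A: after corrections the count is 614 − 8 + 2 = 608 rings.
A: 280.9 mm over 608 years gives 280.9 / 608 ≈ 0.462 mm/yr.
B spans 55.3 / 0.462 = 119.70 years ≈ 120 rings.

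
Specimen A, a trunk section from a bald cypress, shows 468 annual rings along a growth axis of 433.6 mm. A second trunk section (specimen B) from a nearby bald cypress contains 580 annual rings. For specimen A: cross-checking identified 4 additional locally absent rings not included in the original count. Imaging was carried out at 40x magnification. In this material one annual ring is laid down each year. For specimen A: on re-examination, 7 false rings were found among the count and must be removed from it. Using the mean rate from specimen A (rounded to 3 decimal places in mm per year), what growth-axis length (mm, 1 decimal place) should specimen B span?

Specimen A: after corrections the count is 468 − 7 + 4 = 465 annual rings.
A: Mean rate = 433.6 mm / 465 years ≈ 0.932 mm per year.
For B, 0.932 mm/year × 580 years = 540.6 mm.

540.6 mm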